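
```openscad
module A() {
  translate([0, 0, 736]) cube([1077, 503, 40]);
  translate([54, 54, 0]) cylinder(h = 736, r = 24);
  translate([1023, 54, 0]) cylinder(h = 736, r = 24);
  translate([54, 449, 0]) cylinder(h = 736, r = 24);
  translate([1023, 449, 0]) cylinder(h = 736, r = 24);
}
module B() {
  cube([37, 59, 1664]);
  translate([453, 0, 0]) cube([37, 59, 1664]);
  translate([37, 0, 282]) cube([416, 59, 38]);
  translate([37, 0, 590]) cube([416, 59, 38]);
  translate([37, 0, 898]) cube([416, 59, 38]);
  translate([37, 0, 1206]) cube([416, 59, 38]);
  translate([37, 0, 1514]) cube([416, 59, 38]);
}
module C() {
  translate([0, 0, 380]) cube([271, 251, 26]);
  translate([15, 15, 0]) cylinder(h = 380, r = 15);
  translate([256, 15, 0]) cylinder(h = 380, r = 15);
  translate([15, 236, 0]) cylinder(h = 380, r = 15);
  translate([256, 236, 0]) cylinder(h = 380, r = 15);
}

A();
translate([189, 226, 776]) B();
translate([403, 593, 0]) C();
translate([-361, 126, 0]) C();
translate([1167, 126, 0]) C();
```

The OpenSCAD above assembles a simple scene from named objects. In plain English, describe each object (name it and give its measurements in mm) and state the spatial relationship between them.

A is a table with a 1077×503 mm rectangular top, 40 mm thick, top surface at z = 776 mm, supported by four round legs of 48 mm diameter, each leg's bounding box inset 30 mm from the nearest pair of top edges, running from the floor.

B is a wooden ladder with two side rails of 37×59 mm section and 1664 mm height, set 490 mm apart overall. Between them run 5 rectangular rungs (59 mm deep, 38 mm thick), front faces flush with the rails' −y face. The bottom of the first rung is 282 mm above the floor and each subsequent rung is 308 mm higher than the one below.

C is a four-legged stool. The seat is a 271×251×26 mm slab whose top surface is at z = 406 mm; four round legs, each 30 mm in diameter, run from the floor (z = 0) to the underside of the seat, each leg's axis is inset half a diameter from the nearest pair of seat edges (so the leg's bounding box is flush with the corner).

The ladder is on top of the table. Three stools sit around the table at the +y, −x, +x sides.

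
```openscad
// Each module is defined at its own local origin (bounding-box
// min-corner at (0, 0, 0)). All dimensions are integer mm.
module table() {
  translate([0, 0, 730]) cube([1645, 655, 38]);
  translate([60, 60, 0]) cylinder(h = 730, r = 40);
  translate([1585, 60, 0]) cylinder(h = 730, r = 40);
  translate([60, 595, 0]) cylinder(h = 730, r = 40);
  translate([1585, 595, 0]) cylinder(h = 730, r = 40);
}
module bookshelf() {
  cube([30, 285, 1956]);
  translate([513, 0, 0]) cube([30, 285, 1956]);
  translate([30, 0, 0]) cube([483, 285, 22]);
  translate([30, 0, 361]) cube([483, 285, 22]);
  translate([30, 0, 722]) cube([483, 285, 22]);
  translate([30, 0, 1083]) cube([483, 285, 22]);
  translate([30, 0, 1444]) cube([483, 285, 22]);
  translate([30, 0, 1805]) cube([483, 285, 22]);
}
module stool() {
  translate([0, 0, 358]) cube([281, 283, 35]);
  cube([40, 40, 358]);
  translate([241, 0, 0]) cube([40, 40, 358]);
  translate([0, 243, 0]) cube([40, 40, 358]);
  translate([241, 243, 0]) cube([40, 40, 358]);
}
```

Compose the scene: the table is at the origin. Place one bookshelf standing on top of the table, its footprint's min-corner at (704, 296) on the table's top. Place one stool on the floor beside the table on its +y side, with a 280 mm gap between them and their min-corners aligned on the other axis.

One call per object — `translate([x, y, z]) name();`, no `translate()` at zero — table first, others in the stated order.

table();
translate([704, 296, 768]) bookshelf();
translate([0, 935, 0]) stool();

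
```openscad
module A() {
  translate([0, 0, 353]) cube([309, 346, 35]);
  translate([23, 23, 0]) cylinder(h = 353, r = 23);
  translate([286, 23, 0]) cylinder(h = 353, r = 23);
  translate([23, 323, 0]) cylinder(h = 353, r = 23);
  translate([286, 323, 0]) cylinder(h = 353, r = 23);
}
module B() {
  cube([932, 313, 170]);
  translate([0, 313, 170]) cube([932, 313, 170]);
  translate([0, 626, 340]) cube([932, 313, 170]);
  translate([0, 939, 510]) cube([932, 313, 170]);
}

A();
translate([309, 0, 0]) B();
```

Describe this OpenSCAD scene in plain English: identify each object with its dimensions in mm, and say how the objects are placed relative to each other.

A is a four-legged stool. The seat is 309×346 mm, 35 mm thick, top at z = 388 mm. It stands on four round legs, each 46 mm in diameter, from z = 0 to the seat underside, each leg's axis is inset half a diameter from the nearest pair of seat edges (so the leg's bounding box is flush with the corner).

B is a straight staircase of 4 solid steps. Each step is 932 mm wide (x), 313 mm deep (y, the going) and 170 mm tall (the rise). The first step rests on the floor; each subsequent step sits one going further in +y and one rise higher in +z, directly behind and above the previous step with no overlap.

The staircase is against the stool's +x side, with their −y faces flush.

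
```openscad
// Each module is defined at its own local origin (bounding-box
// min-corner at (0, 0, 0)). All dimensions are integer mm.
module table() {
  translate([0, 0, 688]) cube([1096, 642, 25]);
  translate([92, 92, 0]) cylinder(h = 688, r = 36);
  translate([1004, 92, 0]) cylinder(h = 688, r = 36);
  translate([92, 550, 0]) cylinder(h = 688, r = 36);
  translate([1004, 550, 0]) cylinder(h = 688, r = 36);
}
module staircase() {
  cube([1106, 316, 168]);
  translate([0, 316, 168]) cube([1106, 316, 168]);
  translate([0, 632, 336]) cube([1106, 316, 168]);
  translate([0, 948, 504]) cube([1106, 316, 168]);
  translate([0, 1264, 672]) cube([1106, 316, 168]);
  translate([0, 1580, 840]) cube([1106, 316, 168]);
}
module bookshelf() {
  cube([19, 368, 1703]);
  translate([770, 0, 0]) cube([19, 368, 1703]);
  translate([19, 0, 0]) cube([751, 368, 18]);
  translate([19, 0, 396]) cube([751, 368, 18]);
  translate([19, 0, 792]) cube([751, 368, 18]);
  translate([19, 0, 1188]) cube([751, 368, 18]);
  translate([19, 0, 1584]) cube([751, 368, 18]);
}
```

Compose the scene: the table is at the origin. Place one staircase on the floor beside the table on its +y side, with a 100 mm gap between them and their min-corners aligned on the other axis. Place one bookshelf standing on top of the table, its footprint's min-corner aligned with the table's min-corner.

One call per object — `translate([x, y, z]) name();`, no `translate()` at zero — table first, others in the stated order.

table();
translate([0, 742, 0]) staircase();
translate([0, 0, 713]) bookshelf();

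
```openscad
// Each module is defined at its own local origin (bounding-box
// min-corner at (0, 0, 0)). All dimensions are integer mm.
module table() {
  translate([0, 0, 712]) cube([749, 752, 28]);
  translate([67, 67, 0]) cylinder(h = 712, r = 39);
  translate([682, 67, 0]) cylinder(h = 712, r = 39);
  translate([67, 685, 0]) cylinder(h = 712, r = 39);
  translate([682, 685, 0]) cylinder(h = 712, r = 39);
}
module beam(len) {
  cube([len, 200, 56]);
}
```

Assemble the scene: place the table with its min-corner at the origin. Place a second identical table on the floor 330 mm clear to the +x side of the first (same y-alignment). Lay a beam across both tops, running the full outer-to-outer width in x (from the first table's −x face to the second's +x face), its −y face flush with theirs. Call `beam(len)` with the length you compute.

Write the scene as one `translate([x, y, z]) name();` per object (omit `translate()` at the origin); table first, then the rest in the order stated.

table();
translate([1079, 0, 0]) table();
translate([0, 0, 740]) beam(1828);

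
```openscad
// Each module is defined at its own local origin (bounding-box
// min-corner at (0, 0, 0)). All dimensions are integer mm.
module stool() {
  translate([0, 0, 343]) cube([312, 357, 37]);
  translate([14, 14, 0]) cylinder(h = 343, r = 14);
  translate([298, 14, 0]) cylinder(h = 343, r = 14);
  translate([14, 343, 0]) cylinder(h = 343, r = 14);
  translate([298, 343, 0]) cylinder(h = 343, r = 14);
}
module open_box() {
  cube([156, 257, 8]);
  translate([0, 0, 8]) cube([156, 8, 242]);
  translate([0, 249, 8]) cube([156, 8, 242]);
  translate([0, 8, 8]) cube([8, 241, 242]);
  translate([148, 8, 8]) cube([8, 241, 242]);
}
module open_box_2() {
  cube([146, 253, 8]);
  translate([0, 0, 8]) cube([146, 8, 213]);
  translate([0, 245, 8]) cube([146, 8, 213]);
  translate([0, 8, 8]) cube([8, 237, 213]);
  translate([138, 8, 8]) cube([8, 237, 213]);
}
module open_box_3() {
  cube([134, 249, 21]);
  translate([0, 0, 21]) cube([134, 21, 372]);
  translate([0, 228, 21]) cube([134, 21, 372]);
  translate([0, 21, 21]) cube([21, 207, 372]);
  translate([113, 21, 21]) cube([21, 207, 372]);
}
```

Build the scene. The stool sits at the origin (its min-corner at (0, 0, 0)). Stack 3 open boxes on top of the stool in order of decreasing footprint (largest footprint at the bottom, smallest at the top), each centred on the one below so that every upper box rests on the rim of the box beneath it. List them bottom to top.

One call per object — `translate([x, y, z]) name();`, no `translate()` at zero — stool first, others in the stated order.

stool();
translate([78, 50, 380]) open_box();
translate([83, 52, 630]) open_box_2();
translate([89, 54, 851]) open_box_3();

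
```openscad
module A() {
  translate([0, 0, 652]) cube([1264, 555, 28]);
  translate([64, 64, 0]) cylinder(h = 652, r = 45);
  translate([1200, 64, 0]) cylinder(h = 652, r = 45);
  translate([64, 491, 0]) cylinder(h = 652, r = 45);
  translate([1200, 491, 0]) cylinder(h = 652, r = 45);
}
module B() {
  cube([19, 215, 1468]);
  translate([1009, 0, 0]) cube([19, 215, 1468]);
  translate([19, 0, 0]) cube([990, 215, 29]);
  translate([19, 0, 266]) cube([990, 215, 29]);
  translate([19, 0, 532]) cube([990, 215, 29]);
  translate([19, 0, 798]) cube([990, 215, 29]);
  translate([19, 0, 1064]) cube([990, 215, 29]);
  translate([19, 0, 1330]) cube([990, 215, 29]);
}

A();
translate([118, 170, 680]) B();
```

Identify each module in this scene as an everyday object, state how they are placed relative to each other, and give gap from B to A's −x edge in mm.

A is a table. B is a bookshelf. The bookshelf is on top of the table, centred. The gap from the bookshelf to the table's −x edge is 118 mm.

The bookshelf's min-x is at 118; the table's min-x is 0; gap = 118 mm.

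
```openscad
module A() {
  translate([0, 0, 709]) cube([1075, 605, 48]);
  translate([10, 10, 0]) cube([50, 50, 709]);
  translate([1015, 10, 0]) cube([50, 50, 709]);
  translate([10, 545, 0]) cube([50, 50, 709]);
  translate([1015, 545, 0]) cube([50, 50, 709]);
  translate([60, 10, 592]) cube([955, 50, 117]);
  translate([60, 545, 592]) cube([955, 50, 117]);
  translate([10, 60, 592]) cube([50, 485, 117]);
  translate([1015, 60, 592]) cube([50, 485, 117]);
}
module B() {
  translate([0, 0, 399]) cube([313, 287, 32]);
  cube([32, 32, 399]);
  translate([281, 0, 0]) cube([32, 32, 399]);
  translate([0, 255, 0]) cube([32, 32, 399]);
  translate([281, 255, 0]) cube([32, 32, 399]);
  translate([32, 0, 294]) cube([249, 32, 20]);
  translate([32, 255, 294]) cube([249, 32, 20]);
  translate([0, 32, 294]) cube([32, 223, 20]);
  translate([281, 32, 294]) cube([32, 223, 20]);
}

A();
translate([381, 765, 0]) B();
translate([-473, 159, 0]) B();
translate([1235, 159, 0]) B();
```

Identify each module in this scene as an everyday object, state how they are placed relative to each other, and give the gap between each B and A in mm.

A is a table. B is a stool. Three stools sit around the table at the +y, −x, +x sides. The gap between each stool and the table is 160 mm.

Each stool's nearest face is 160 mm from the table's bounding box.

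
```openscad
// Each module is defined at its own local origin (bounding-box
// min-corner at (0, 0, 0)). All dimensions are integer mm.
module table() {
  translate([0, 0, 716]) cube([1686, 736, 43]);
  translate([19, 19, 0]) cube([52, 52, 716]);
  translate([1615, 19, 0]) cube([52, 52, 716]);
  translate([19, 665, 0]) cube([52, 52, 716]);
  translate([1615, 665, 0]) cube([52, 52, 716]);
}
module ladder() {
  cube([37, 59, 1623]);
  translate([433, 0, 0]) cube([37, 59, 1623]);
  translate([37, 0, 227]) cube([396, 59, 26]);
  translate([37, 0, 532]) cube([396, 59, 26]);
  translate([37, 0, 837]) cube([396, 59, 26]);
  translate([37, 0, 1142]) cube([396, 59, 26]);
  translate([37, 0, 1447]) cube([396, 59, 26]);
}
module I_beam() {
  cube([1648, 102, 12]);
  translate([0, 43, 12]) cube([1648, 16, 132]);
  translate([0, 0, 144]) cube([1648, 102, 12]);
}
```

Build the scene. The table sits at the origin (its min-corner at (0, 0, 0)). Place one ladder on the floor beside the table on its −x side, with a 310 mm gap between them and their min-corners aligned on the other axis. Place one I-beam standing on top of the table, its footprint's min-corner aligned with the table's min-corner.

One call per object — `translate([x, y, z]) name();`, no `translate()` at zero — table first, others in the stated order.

table();
translate([-780, 0, 0]) ladder();
translate([0, 0, 759]) I_beam();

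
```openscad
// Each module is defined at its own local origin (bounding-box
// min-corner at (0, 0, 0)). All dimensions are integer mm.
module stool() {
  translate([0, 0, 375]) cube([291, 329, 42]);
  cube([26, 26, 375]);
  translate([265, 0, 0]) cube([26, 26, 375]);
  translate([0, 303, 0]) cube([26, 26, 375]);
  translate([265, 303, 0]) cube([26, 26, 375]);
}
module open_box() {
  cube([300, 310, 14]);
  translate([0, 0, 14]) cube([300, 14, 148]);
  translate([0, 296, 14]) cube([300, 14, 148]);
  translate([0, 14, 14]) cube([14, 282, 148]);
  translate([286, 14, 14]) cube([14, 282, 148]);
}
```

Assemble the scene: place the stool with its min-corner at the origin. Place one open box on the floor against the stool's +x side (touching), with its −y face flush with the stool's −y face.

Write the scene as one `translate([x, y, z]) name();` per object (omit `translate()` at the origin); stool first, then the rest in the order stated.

stool();
translate([291, 0, 0]) open_box();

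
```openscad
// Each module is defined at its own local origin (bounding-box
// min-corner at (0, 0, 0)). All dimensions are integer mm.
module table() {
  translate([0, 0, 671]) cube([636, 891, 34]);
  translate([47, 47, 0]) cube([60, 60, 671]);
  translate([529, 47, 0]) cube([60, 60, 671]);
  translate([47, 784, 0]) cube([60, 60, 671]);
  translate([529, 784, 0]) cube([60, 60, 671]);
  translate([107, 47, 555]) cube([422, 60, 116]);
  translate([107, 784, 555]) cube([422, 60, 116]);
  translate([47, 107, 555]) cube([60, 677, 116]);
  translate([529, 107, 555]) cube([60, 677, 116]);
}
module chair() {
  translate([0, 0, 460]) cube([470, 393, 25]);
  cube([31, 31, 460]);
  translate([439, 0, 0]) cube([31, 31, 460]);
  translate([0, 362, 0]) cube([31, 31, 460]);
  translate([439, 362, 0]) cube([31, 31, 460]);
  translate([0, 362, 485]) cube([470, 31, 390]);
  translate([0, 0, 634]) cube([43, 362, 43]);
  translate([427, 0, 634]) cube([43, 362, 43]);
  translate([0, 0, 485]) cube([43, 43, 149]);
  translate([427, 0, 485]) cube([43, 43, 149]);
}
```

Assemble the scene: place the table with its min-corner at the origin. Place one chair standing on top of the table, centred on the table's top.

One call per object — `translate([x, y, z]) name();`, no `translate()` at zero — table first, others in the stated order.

table();
translate([83, 249, 705]) chair();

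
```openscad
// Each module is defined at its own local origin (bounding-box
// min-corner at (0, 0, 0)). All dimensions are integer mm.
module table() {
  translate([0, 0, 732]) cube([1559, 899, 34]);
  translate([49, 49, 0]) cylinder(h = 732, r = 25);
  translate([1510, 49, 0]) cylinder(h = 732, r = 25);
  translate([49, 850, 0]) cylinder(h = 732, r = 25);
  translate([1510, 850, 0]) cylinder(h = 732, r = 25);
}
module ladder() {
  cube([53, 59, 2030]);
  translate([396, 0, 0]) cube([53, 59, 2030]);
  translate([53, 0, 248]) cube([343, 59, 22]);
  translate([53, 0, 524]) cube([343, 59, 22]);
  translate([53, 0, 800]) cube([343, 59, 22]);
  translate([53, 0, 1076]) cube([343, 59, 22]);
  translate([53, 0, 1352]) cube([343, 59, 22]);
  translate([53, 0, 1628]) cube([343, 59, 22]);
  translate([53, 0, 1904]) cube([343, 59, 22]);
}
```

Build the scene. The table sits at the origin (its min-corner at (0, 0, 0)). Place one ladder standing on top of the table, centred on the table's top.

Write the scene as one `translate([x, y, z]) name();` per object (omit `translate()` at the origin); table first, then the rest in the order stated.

table();
translate([555, 420, 766]) ladder();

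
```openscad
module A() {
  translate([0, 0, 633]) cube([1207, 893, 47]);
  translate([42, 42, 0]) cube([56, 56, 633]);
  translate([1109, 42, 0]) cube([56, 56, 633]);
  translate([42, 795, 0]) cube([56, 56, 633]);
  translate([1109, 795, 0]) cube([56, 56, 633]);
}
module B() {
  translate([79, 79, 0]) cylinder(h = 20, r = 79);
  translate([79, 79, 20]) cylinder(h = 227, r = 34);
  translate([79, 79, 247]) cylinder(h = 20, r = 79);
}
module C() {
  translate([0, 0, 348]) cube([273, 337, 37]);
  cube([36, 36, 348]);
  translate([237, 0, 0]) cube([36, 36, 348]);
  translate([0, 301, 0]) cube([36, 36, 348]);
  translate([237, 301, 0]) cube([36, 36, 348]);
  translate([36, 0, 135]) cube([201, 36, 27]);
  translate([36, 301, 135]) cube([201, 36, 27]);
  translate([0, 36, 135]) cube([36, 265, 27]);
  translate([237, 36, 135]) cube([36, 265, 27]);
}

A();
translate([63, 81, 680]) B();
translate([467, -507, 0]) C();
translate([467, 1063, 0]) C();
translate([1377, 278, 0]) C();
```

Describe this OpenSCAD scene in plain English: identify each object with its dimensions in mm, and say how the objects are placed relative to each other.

A is a table with a 1207×893 mm rectangular top, 47 mm thick, top surface at z = 680 mm, supported by four 56×56 mm square legs, each inset 42 mm from the nearest pair of top edges, running from the floor.

B is a spool: two coaxial disc flanges of radius 79 mm and thickness 20 mm, joined by a core cylinder of radius 34 mm and height 227 mm. The lower flange rests on z = 0 and the three cylinders share a vertical axis.

C is a four-legged stool. The seat is a 273×337×37 mm slab whose top surface is at z = 385 mm; four square legs, each 36×36 mm in cross-section, run from the floor (z = 0) to the underside of the seat, each flush with a corner of the seat. Four stretchers, 36 mm wide and 27 mm tall, connect adjacent legs with their undersides at z = 135 mm, each running between the inner faces of the legs it joins and aligned with the legs' outer faces on the other axis.

The spool is on top of the table. Three stools sit around the table at the −y, +y, +x sides.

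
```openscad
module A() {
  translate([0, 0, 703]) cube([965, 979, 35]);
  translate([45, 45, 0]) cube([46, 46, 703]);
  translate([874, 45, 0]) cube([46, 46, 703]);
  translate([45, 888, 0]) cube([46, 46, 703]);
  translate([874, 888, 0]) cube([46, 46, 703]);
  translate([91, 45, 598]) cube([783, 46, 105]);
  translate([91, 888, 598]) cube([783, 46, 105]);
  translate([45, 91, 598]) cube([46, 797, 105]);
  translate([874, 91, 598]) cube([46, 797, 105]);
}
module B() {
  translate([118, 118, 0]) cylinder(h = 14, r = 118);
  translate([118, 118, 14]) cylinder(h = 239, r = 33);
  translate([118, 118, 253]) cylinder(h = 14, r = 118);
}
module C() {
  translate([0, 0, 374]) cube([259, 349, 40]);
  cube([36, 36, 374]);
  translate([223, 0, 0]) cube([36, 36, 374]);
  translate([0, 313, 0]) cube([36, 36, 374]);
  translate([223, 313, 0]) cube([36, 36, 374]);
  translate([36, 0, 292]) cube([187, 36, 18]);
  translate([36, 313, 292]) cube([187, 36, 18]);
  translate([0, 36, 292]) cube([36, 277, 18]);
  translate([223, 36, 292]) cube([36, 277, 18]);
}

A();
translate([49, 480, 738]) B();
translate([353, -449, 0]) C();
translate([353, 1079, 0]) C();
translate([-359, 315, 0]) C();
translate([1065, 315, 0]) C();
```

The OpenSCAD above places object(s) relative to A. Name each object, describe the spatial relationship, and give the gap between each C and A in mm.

Each stool's nearest face is 100 mm from the table's bounding box.

A is a table. B is a spool. C is a stool. The spool is on top of the table. Four stools sit around the table at the −y, +y, −x, +x sides. The gap between each stool and the table is 100 mm.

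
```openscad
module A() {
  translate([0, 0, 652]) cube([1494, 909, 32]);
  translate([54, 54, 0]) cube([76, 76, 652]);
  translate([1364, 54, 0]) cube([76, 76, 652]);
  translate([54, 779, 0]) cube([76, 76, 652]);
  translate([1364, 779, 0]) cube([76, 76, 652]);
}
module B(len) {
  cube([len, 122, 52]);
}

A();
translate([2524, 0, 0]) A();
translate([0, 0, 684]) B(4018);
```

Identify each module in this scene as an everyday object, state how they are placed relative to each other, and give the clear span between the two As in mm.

A is a table. B is a beam. A beam spans the tops of two tables. The clear span between the two tables is 1030 mm.

Second table starts at x = 2524; first ends at x = 1494; clear span = 2524 − 1494 = 1030 mm.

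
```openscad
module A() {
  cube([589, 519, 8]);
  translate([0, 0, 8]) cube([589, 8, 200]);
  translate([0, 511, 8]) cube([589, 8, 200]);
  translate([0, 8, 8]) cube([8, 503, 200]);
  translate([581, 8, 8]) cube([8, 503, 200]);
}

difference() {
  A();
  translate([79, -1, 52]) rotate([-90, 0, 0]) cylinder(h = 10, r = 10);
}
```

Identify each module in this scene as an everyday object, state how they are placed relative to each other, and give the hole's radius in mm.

A is an open box. The open box has a circular hole through its front wall. The hole's radius is 10 mm.

The subtracted cylinder has r = 10 mm.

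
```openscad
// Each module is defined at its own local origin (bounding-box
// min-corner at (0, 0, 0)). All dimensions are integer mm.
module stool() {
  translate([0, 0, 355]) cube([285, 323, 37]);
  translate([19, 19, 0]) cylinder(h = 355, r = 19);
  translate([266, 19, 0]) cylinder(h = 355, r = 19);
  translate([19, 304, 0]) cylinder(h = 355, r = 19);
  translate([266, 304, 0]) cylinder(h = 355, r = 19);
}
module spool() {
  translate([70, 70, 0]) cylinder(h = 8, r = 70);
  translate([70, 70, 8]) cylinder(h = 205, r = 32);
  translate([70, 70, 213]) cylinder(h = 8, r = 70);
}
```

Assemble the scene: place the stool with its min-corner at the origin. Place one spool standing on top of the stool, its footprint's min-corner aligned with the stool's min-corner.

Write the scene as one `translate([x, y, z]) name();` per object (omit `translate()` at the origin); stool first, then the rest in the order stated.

stool();
translate([0, 0, 392]) spool();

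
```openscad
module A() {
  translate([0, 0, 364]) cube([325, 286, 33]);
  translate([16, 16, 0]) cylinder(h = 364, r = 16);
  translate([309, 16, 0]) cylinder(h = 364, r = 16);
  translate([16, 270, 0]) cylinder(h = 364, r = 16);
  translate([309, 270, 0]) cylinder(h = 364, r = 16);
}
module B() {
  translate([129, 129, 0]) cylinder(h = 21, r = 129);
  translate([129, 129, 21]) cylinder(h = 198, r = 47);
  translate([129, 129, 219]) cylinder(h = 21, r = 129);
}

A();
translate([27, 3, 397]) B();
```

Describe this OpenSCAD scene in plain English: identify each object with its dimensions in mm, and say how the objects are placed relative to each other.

A is a simple wooden stool: a rectangular seat 325 mm (x) by 286 mm (y), 33 mm thick, top face at z = 397 mm, on four round legs, each 32 mm in diameter. The legs rest on z = 0, each leg's axis is inset half a diameter from the nearest pair of seat edges (so the leg's bounding box is flush with the corner).

B is a spool: two coaxial disc flanges of radius 129 mm and thickness 21 mm, joined by a core cylinder of radius 47 mm and height 198 mm. The lower flange rests on z = 0 and the three cylinders share a vertical axis.

The spool is on top of the stool.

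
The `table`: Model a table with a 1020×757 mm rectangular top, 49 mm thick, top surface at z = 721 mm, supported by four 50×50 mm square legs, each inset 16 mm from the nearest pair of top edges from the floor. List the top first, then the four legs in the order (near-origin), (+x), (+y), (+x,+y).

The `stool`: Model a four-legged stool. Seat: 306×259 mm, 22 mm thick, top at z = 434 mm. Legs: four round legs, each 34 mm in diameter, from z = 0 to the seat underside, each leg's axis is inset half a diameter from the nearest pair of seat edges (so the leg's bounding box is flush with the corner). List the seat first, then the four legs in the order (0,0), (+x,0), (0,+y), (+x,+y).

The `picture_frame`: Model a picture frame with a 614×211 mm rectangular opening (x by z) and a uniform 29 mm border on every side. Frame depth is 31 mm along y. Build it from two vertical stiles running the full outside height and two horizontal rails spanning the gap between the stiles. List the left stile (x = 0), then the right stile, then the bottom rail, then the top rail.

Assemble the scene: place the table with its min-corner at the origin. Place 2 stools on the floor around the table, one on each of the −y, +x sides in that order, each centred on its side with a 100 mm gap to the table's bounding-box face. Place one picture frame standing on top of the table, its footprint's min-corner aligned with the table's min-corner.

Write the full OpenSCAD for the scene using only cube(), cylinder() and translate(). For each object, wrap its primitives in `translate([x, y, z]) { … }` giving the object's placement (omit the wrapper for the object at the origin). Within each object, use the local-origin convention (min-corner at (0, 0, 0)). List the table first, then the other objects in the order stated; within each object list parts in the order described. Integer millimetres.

translate([0, 0, 672]) cube([1020, 757, 49]);
translate([16, 16, 0]) cube([50, 50, 672]);
translate([954, 16, 0]) cube([50, 50, 672]);
translate([16, 691, 0]) cube([50, 50, 672]);
translate([954, 691, 0]) cube([50, 50, 672]);
translate([357, -359, 0]) {
  translate([0, 0, 412]) cube([306, 259, 22]);
  translate([17, 17, 0]) cylinder(h = 412, r = 17);
  translate([289, 17, 0]) cylinder(h = 412, r = 17);
  translate([17, 242, 0]) cylinder(h = 412, r = 17);
  translate([289, 242, 0]) cylinder(h = 412, r = 17);
}
translate([1120, 249, 0]) {
  translate([0, 0, 412]) cube([306, 259, 22]);
  translate([17, 17, 0]) cylinder(h = 412, r = 17);
  translate([289, 17, 0]) cylinder(h = 412, r = 17);
  translate([17, 242, 0]) cylinder(h = 412, r = 17);
  translate([289, 242, 0]) cylinder(h = 412, r = 17);
}
translate([0, 0, 721]) {
  cube([29, 31, 269]);
  translate([643, 0, 0]) cube([29, 31, 269]);
  translate([29, 0, 0]) cube([614, 31, 29]);
  translate([29, 0, 240]) cube([614, 31, 29]);
}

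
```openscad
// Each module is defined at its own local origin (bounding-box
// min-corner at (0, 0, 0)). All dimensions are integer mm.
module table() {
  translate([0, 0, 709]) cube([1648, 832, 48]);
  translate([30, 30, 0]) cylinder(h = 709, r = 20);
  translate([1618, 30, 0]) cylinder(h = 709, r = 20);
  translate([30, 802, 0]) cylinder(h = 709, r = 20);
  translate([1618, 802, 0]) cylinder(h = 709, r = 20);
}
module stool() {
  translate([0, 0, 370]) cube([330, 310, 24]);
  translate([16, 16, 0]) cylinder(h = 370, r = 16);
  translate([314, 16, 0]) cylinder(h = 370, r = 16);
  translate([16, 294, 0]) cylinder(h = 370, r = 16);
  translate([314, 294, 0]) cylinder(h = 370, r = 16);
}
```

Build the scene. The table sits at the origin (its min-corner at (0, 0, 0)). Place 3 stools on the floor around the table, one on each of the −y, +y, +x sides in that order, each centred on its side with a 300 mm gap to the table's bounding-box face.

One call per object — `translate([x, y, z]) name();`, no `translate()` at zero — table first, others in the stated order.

table();
translate([659, -610, 0]) stool();
translate([659, 1132, 0]) stool();
translate([1948, 261, 0]) stool();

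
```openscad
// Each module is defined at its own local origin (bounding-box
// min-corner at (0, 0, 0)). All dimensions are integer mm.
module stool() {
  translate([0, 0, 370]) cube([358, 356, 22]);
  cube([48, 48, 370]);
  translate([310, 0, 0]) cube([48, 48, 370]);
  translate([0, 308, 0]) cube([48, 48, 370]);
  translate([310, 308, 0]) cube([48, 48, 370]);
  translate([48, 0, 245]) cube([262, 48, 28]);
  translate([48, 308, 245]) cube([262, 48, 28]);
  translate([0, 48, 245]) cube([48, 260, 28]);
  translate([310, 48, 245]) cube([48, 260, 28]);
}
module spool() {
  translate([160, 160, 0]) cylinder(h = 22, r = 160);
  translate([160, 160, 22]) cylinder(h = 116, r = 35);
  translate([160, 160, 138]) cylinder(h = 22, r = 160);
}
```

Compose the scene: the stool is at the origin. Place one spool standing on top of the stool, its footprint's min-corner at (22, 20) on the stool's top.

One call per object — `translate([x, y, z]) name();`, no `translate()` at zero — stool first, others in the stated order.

stool();
translate([22, 20, 392]) spool();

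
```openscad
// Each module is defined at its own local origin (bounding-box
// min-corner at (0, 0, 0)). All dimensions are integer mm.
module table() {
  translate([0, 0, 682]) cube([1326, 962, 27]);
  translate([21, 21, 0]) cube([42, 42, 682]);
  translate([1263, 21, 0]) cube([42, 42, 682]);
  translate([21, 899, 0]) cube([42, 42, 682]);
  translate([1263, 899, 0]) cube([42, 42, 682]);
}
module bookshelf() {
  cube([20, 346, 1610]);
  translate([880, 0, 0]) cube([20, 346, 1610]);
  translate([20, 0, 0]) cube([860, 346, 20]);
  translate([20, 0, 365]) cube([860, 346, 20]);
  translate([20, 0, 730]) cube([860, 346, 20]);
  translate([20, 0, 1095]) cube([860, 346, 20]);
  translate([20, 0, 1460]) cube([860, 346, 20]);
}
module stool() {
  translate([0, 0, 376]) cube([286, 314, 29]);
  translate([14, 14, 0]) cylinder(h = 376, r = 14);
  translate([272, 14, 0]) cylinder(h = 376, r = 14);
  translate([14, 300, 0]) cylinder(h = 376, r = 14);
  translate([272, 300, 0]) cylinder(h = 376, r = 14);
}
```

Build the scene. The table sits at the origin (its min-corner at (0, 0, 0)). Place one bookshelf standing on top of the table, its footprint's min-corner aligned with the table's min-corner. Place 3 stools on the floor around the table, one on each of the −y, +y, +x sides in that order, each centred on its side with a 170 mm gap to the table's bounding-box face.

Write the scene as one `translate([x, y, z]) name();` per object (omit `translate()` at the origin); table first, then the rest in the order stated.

table();
translate([0, 0, 709]) bookshelf();
translate([520, -484, 0]) stool();
translate([520, 1132, 0]) stool();
translate([1496, 324, 0]) stool();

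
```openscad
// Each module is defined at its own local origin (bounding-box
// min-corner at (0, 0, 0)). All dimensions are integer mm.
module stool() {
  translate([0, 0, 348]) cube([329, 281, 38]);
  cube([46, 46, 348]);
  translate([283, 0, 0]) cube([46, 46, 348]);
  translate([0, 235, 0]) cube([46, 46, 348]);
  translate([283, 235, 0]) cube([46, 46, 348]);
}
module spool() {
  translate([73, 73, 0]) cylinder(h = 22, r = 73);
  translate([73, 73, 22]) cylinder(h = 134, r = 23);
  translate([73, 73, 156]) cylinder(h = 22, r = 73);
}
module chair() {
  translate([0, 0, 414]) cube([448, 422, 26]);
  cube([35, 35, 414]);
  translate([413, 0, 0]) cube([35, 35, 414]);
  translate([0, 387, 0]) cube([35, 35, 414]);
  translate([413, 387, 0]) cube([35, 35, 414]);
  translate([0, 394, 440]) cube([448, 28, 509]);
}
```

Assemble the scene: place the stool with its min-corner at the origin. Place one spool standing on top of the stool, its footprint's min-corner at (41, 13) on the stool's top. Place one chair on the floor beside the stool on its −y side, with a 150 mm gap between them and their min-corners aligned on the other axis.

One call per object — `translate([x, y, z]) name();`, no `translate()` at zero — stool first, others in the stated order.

stool();
translate([41, 13, 386]) spool();
translate([0, -572, 0]) chair();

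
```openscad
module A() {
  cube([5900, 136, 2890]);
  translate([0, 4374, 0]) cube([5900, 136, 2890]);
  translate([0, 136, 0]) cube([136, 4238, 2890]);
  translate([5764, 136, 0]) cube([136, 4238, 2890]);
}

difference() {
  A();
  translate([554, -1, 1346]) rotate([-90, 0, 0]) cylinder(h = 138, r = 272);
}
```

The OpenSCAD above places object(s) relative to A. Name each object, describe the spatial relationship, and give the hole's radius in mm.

The subtracted cylinder has r = 272 mm.

A is a house frame. The house frame has a circular hole through its front wall. The hole's radius is 272 mm.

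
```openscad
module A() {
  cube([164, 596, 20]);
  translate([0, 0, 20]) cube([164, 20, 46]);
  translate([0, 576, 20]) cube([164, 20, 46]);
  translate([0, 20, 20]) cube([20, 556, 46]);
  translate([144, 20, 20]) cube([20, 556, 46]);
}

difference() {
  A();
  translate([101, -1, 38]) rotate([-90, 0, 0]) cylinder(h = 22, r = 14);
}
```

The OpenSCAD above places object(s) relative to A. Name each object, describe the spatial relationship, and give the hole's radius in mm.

A is an open box. The open box has a circular hole through its front wall. The hole's radius is 14 mm.

The subtracted cylinder has r = 14 mm.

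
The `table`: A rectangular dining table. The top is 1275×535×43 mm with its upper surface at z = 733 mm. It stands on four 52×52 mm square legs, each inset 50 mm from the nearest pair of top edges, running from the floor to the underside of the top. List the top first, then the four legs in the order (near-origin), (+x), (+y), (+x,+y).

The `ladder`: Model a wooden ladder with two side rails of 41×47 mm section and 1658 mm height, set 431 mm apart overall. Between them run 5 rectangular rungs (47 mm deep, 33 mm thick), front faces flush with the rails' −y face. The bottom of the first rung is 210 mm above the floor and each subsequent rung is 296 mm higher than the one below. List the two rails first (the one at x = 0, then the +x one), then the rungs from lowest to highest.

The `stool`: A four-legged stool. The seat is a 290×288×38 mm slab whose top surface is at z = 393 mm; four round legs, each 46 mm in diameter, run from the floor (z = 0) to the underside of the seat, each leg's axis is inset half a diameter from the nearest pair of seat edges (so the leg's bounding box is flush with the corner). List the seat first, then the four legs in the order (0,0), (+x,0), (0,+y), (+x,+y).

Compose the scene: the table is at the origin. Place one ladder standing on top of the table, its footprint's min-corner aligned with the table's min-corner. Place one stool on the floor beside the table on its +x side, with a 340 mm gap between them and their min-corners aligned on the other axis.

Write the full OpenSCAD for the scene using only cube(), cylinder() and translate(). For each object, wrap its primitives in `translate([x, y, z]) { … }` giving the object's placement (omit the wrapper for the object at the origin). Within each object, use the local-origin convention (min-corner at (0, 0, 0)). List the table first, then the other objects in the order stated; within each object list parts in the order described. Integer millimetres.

translate([0, 0, 690]) cube([1275, 535, 43]);
translate([50, 50, 0]) cube([52, 52, 690]);
translate([1173, 50, 0]) cube([52, 52, 690]);
translate([50, 433, 0]) cube([52, 52, 690]);
translate([1173, 433, 0]) cube([52, 52, 690]);
translate([0, 0, 733]) {
  cube([41, 47, 1658]);
  translate([390, 0, 0]) cube([41, 47, 1658]);
  translate([41, 0, 210]) cube([349, 47, 33]);
  translate([41, 0, 506]) cube([349, 47, 33]);
  translate([41, 0, 802]) cube([349, 47, 33]);
  translate([41, 0, 1098]) cube([349, 47, 33]);
  translate([41, 0, 1394]) cube([349, 47, 33]);
}
translate([1615, 0, 0]) {
  translate([0, 0, 355]) cube([290, 288, 38]);
  translate([23, 23, 0]) cylinder(h = 355, r = 23);
  translate([267, 23, 0]) cylinder(h = 355, r = 23);
  translate([23, 265, 0]) cylinder(h = 355, r = 23);
  translate([267, 265, 0]) cylinder(h = 355, r = 23);
}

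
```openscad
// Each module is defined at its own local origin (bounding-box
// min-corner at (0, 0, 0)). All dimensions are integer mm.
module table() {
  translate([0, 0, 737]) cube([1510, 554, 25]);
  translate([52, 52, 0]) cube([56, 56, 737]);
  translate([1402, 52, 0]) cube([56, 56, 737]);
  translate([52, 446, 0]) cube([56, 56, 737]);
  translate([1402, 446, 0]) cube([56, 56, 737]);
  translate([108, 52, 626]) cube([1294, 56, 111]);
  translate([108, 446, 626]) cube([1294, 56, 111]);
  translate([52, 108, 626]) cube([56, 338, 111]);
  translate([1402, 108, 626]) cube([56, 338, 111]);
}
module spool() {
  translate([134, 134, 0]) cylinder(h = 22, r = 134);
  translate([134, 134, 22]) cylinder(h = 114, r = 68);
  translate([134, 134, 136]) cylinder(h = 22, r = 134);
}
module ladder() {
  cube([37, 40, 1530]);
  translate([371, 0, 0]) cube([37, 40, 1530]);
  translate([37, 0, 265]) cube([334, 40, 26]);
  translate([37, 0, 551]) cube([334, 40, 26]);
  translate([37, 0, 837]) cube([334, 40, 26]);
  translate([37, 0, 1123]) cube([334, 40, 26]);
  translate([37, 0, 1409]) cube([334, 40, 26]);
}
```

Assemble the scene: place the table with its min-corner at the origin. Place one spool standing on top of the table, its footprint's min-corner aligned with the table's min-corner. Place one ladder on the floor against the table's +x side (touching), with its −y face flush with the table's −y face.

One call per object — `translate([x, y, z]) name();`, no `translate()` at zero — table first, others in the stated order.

table();
translate([0, 0, 762]) spool();
translate([1510, 0, 0]) ladder();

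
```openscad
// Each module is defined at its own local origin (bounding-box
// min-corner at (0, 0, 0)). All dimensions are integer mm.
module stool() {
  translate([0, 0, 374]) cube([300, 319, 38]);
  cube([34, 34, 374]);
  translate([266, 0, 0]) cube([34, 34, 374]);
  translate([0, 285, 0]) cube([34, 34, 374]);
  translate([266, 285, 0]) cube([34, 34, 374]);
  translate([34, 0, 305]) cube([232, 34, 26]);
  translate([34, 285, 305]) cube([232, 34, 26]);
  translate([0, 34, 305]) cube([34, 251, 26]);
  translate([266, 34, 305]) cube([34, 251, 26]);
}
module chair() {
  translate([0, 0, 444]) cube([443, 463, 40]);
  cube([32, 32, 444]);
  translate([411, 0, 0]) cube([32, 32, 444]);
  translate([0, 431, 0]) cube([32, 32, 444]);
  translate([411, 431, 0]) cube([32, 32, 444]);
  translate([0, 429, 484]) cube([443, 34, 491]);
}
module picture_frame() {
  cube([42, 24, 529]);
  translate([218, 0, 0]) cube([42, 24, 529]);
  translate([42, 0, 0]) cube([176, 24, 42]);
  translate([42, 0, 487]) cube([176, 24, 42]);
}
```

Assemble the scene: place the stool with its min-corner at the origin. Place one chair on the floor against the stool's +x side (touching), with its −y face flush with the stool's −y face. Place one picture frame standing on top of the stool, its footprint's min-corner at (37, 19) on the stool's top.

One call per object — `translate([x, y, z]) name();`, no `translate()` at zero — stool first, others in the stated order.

stool();
translate([300, 0, 0]) chair();
translate([37, 19, 412]) picture_frame();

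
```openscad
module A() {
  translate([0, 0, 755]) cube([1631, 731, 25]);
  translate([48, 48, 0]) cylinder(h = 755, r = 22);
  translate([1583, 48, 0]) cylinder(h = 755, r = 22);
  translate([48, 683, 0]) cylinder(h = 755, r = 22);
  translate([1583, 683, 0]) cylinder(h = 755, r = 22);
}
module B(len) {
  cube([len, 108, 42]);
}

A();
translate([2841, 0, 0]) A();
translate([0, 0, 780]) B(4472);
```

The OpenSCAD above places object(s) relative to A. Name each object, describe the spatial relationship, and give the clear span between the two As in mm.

Second table starts at x = 2841; first ends at x = 1631; clear span = 2841 − 1631 = 1210 mm.

A is a table. B is a beam. A beam spans the tops of two tables. The clear span between the two tables is 1210 mm.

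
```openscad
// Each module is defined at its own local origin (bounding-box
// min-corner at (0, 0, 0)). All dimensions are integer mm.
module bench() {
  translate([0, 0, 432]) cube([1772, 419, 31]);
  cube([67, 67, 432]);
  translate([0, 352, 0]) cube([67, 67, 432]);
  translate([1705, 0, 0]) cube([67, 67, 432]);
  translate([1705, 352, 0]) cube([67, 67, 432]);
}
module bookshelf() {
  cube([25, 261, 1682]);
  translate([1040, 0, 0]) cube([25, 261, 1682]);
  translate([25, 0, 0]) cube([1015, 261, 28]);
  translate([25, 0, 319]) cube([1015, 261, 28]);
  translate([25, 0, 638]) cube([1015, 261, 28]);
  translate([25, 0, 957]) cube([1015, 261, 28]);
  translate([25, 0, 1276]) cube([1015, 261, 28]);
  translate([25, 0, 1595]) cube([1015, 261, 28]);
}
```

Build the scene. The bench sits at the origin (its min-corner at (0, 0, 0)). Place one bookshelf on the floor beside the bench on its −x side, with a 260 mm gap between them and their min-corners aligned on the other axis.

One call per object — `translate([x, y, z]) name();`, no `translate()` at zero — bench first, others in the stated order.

bench();
translate([-1325, 0, 0]) bookshelf();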